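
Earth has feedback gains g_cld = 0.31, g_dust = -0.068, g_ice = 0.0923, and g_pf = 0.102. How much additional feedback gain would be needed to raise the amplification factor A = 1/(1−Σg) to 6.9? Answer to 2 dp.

Current total gain = 0.4363.
Target gain for A = 6.9: g* = 1 − 1/6.9 = 0.8551.
Additional gain needed = 0.8551 − 0.4363 = 0.42.

0.42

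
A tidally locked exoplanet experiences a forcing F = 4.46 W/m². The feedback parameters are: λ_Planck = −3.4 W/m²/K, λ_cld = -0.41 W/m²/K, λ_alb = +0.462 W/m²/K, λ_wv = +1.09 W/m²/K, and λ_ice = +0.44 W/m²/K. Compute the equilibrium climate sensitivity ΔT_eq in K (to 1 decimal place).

Net feedback parameter λ = (−3.4) + (-0.41) + (+0.462) + (+1.09) + (+0.44) = -1.818 W/m²/K.
ΔT = −F/λ = −4.46/(-1.818) = 2.5 K.

2.5 K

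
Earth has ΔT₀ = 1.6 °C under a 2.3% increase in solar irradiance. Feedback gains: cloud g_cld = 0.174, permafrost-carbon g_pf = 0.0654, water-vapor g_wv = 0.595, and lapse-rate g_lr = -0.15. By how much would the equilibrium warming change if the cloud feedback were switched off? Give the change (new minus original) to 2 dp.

-1.80 °C

Original: g = 0.6844, ΔT = 1.6/(1−0.6844) = 5.0697 °C.
Without cloud: g' = 0.5104, ΔT' = 1.6/(1−0.5104) = 3.2680 °C.
Change = 3.2680 − 5.0697 = -1.80 °C.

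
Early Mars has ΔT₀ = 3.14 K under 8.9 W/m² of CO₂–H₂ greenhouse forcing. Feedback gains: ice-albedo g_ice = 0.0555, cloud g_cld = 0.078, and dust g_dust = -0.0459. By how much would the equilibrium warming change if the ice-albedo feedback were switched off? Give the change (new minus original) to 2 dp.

Original: g = 0.0876, ΔT = 3.14/(1−0.0876) = 3.4415 K.
Without ice-albedo: g' = 0.0321, ΔT' = 3.14/(1−0.0321) = 3.2441 K.
Change = 3.2441 − 3.4415 = -0.20 K.

-0.20 K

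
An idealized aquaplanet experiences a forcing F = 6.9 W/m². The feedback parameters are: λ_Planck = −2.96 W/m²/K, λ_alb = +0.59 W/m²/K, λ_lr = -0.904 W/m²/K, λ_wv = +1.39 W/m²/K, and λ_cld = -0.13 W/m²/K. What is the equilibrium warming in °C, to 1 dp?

Net feedback parameter λ = (−2.96) + (+0.59) + (-0.904) + (+1.39) + (-0.13) = -2.014 W/m²/K.
ΔT = −F/λ = −6.9/(-2.014) = 3.4 °C.

3.4 °C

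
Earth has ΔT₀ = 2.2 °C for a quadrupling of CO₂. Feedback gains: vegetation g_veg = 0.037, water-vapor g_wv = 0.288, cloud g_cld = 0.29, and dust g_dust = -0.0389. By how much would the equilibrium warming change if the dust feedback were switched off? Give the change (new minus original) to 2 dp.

0.52 °C

Original: g = 0.5761, ΔT = 2.2/(1−0.5761) = 5.1899 °C.
Without dust: g' = 0.615, ΔT' = 2.2/(1−0.615) = 5.7143 °C.
Change = 5.7143 − 5.1899 = 0.52 °C.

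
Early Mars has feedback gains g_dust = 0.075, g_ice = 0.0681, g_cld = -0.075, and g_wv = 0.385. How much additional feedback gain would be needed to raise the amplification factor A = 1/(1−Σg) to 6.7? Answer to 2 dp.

Current total gain = 0.4531.
Target gain for A = 6.7: g* = 1 − 1/6.7 = 0.8507.
Additional gain needed = 0.8507 − 0.4531 = 0.40.

0.40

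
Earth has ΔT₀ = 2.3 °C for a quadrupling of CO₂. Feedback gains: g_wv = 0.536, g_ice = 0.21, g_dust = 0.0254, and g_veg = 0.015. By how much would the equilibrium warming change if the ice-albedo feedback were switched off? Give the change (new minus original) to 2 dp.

-5.34 °C

Original: g = 0.7864, ΔT = 2.3/(1−0.7864) = 10.7678 °C.
Without ice-albedo: g' = 0.5764, ΔT' = 2.3/(1−0.5764) = 5.4297 °C.
Change = 5.4297 − 10.7678 = -5.34 °C.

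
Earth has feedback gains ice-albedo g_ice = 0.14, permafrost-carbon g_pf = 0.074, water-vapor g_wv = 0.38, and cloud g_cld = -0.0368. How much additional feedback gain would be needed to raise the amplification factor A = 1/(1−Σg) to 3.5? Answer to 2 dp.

Current total gain = 0.5572.
Target gain for A = 3.5: g* = 1 − 1/3.5 = 0.7143.
Additional gain needed = 0.7143 − 0.5572 = 0.16.

0.16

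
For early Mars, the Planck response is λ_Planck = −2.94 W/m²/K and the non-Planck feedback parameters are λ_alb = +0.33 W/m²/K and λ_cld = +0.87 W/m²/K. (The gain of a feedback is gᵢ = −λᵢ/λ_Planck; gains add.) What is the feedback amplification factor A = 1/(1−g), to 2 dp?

1.69

Convert to gains: g_alb = 0.33/2.94 = 0.1122; g_cld = 0.87/2.94 = 0.2959.
Total gain g = 0.4081.
A = 1/(1 − 0.4081) = 1.69.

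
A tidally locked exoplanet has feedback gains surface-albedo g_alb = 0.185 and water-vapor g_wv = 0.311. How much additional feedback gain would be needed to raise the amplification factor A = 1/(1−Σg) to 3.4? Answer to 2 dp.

Current total gain = 0.496.
Target gain for A = 3.4: g* = 1 − 1/3.4 = 0.7059.
Additional gain needed = 0.7059 − 0.496 = 0.21.

0.21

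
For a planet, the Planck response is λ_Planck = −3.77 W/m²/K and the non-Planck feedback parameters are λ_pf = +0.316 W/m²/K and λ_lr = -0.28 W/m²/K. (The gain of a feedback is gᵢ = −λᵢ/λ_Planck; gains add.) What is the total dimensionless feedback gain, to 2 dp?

0.01

Convert to gains: g_pf = 0.316/3.77 = 0.08382; g_lr = -0.28/3.77 = -0.07427.
Total gain g = 0.00955.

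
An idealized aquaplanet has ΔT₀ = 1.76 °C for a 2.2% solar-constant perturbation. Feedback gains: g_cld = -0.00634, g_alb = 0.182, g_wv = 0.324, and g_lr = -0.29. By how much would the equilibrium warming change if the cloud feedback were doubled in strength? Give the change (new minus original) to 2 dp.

Original: g = 0.20966, ΔT = 1.76/(1−0.20966) = 2.2269 °C.
With doubled cloud: g' = 0.20332, ΔT' = 1.76/(1−0.20332) = 2.2092 °C.
Change = 2.2092 − 2.2269 = -0.02 °C.

-0.02 °C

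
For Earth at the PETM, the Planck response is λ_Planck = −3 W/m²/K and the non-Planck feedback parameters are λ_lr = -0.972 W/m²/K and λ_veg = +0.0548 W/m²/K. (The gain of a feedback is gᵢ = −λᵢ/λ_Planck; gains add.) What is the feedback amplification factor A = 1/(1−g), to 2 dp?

Convert to gains: g_lr = -0.972/3 = -0.324; g_veg = 0.0548/3 = 0.01827.
Total gain g = -0.30573.
A = 1/(1 + 0.30573) = 0.77.

0.77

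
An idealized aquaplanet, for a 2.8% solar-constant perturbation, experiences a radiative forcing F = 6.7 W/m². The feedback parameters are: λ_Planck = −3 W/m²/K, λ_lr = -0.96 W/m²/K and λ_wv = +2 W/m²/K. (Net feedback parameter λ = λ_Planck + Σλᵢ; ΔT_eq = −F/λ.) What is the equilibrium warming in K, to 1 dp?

3.4 K

Net feedback parameter λ = (−3) + (-0.96) + (+2) = -1.96 W/m²/K.
ΔT = −F/λ = −6.7/(-1.96) = 3.4 K.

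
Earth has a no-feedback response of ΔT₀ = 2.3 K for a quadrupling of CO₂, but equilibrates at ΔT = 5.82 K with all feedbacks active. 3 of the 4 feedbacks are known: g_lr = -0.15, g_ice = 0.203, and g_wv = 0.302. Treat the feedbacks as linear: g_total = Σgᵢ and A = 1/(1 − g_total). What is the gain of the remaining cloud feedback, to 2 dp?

Amplification A = ΔT/ΔT₀ = 5.82/2.3 = 2.53.
Total gain g = 1 − 1/A = 1 − 1/2.53 = 0.6047.
Known gains sum to -0.15 + 0.203 + 0.302 = 0.355.
g_cld = 0.6047 − 0.355 = 0.25.

0.25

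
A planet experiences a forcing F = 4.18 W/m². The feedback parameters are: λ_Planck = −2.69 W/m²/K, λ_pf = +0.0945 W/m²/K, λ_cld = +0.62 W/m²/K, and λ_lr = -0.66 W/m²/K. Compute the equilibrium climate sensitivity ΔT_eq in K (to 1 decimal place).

Net feedback parameter λ = (−2.69) + (+0.0945) + (+0.62) + (-0.66) = -2.6355 W/m²/K.
ΔT = −F/λ = −4.18/(-2.6355) = 1.6 K.

1.6 K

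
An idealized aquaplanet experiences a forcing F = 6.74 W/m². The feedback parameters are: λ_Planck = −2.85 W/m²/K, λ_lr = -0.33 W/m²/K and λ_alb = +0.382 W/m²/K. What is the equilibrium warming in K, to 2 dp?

Net feedback parameter λ = (−2.85) + (-0.33) + (+0.382) = -2.798 W/m²/K.
ΔT = −F/λ = −6.74/(-2.798) = 2.41 K.

2.41 K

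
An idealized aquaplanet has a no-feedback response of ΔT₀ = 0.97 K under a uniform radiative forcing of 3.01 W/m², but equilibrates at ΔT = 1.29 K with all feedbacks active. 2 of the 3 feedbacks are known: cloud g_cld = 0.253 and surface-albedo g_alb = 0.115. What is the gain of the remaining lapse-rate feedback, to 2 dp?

Amplification A = ΔT/ΔT₀ = 1.29/0.97 = 1.33.
Total gain g = 1 − 1/A = 1 − 1/1.33 = 0.2481.
Known gains sum to 0.253 + 0.115 = 0.368.
g_lr = 0.2481 − 0.368 = -0.12.

-0.12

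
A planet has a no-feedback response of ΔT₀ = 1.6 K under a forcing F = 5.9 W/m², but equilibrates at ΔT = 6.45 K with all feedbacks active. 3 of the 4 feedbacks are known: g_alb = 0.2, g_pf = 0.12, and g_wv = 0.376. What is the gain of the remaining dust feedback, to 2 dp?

Amplification A = ΔT/ΔT₀ = 6.45/1.6 = 4.031.
Total gain g = 1 − 1/A = 1 − 1/4.031 = 0.7519.
Known gains sum to 0.2 + 0.12 + 0.376 = 0.696.
g_dust = 0.7519 − 0.696 = 0.06.

0.06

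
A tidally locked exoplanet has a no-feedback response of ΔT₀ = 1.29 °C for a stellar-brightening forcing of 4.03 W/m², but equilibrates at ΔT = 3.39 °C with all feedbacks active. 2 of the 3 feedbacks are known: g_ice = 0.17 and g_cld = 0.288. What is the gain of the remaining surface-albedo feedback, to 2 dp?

0.16

Amplification A = ΔT/ΔT₀ = 3.39/1.29 = 2.628.
Total gain g = 1 − 1/A = 1 − 1/2.628 = 0.6195.
Known gains sum to 0.17 + 0.288 = 0.458.
g_alb = 0.6195 − 0.458 = 0.16.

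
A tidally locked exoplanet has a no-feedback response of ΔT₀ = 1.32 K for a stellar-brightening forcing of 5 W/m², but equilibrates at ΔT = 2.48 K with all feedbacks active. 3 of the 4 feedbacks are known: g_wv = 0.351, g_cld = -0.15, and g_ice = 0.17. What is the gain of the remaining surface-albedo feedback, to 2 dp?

Amplification A = ΔT/ΔT₀ = 2.48/1.32 = 1.879.
Total gain g = 1 − 1/A = 1 − 1/1.879 = 0.4678.
Known gains sum to 0.351 − 0.15 + 0.17 = 0.371.
g_alb = 0.4678 − 0.371 = 0.10.

0.10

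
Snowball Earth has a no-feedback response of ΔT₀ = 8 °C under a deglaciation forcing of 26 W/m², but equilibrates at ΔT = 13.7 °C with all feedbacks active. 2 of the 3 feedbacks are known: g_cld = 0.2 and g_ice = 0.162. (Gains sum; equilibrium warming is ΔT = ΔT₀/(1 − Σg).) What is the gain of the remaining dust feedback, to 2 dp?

0.05

Amplification A = ΔT/ΔT₀ = 13.7/8 = 1.712.
Total gain g = 1 − 1/A = 1 − 1/1.712 = 0.4159.
Known gains sum to 0.2 + 0.162 = 0.362.
g_dust = 0.4159 − 0.362 = 0.05.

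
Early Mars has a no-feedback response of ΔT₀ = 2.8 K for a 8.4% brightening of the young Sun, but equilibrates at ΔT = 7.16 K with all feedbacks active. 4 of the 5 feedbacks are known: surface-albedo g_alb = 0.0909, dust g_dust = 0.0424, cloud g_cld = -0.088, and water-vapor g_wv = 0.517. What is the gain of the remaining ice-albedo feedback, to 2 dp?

Amplification A = ΔT/ΔT₀ = 7.16/2.8 = 2.557.
Total gain g = 1 − 1/A = 1 − 1/2.557 = 0.6089.
Known gains sum to 0.0909 + 0.0424 − 0.088 + 0.517 = 0.5623.
g_ice = 0.6089 − 0.5623 = 0.05.

0.05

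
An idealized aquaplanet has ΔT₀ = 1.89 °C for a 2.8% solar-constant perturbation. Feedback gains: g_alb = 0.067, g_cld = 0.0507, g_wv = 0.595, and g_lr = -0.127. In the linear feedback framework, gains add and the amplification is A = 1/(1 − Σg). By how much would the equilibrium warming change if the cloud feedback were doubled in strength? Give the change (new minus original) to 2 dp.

Original: g = 0.5857, ΔT = 1.89/(1−0.5857) = 4.5619 °C.
With doubled cloud: g' = 0.6364, ΔT' = 1.89/(1−0.6364) = 5.1980 °C.
Change = 5.1980 − 4.5619 = 0.64 °C.

0.64 °C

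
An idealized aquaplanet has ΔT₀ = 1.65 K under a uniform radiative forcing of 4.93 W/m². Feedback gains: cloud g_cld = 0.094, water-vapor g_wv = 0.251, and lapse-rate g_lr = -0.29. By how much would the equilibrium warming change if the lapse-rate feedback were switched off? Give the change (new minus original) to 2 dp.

Original: g = 0.055, ΔT = 1.65/(1−0.055) = 1.7460 K.
Without lapse-rate: g' = 0.345, ΔT' = 1.65/(1−0.345) = 2.5191 K.
Change = 2.5191 − 1.7460 = 0.77 K.

0.77 K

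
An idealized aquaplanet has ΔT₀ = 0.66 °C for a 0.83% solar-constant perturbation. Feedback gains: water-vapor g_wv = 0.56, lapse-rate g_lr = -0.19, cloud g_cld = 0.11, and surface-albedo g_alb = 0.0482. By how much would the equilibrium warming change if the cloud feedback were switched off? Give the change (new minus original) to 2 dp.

Original: g = 0.5282, ΔT = 0.66/(1−0.5282) = 1.3989 °C.
Without cloud: g' = 0.4182, ΔT' = 0.66/(1−0.4182) = 1.1344 °C.
Change = 1.1344 − 1.3989 = -0.26 °C.

-0.26 °C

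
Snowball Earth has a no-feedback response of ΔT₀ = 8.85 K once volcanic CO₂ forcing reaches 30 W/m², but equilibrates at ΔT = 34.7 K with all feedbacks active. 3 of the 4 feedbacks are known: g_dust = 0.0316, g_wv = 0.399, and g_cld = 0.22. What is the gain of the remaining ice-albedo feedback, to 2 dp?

0.09

Amplification A = ΔT/ΔT₀ = 34.7/8.85 = 3.921.
Total gain g = 1 − 1/A = 1 − 1/3.921 = 0.745.
Known gains sum to 0.0316 + 0.399 + 0.22 = 0.6506.
g_ice = 0.745 − 0.6506 = 0.09.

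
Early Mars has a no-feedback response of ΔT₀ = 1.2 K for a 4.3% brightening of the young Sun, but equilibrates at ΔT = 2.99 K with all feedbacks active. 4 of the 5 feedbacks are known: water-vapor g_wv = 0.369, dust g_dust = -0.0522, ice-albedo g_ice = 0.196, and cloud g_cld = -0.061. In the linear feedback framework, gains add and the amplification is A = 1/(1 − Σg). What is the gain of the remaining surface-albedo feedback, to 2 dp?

0.15

Amplification A = ΔT/ΔT₀ = 2.99/1.2 = 2.492.
Total gain g = 1 − 1/A = 1 − 1/2.492 = 0.5987.
Known gains sum to 0.369 − 0.0522 + 0.196 − 0.061 = 0.4518.
g_alb = 0.5987 − 0.4518 = 0.15.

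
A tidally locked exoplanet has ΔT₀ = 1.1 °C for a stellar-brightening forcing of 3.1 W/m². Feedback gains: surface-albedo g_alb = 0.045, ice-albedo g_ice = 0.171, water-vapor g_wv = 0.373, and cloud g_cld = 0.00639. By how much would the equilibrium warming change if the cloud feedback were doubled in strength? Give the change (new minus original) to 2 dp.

Original: g = 0.59539, ΔT = 1.1/(1−0.59539) = 2.7187 °C.
With doubled cloud: g' = 0.60178, ΔT' = 1.1/(1−0.60178) = 2.7623 °C.
Change = 2.7623 − 2.7187 = 0.04 °C.

0.04 °C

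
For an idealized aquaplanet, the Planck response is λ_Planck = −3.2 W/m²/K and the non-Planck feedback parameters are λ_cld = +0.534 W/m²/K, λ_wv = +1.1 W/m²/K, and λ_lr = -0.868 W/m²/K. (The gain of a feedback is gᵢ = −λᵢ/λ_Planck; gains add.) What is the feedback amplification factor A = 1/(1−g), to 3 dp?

Convert to gains: g_cld = 0.534/3.2 = 0.1669; g_wv = 1.1/3.2 = 0.3438; g_lr = -0.868/3.2 = -0.2712.
Total gain g = 0.2395.
A = 1/(1 − 0.2395) = 1.315.

1.315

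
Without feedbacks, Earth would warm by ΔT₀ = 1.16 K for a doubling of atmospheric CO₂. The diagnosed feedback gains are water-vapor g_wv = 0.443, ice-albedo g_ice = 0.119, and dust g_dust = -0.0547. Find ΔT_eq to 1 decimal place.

Total gain g = 0.443 + 0.119 − 0.0547 = 0.5073.
Amplification A = 1/(1 − 0.5073) = 2.03.
ΔT = 1.16 × 2.03 = 2.4 K.

2.4 K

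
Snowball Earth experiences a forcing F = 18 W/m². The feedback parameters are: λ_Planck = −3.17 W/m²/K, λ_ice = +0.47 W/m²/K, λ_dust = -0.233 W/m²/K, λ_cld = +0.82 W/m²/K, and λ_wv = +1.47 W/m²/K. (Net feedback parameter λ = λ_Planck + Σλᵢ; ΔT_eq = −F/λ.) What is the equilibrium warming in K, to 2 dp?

27.99 K

Net feedback parameter λ = (−3.17) + (+0.47) + (-0.233) + (+0.82) + (+1.47) = -0.643 W/m²/K.
ΔT = −F/λ = −18/(-0.643) = 27.99 K.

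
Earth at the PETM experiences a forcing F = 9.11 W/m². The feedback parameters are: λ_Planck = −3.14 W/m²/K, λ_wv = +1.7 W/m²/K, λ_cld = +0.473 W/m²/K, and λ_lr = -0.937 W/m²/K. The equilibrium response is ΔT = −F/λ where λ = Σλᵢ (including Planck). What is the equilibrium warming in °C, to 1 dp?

4.8 °C

Net feedback parameter λ = (−3.14) + (+1.7) + (+0.473) + (-0.937) = -1.904 W/m²/K.
ΔT = −F/λ = −9.11/(-1.904) = 4.8 °C.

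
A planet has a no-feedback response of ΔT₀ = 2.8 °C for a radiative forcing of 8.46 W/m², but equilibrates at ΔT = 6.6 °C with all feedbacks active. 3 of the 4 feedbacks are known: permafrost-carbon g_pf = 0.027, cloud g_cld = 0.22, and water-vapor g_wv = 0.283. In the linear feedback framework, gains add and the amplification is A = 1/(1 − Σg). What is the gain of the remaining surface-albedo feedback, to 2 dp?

0.05

Amplification A = ΔT/ΔT₀ = 6.6/2.8 = 2.357.
Total gain g = 1 − 1/A = 1 − 1/2.357 = 0.5757.
Known gains sum to 0.027 + 0.22 + 0.283 = 0.53.
g_alb = 0.5757 − 0.53 = 0.05.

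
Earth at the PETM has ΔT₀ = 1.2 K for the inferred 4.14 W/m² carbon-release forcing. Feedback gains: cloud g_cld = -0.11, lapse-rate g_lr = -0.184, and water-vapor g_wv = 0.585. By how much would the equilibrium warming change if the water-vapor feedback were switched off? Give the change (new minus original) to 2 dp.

Original: g = 0.291, ΔT = 1.2/(1−0.291) = 1.6925 K.
Without water-vapor: g' = -0.294, ΔT' = 1.2/(1+0.294) = 0.9274 K.
Change = 0.9274 − 1.6925 = -0.77 K.

-0.77 K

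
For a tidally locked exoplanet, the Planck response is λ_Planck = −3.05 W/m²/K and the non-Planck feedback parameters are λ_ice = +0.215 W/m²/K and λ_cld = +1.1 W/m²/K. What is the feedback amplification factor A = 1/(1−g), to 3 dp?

1.758

Convert to gains: g_ice = 0.215/3.05 = 0.07049; g_cld = 1.1/3.05 = 0.3607.
Total gain g = 0.43119.
A = 1/(1 − 0.43119) = 1.758.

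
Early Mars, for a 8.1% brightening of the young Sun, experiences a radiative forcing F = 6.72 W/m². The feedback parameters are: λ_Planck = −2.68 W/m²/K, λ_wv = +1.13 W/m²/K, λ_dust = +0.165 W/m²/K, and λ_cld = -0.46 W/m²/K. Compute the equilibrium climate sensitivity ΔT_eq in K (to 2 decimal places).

Net feedback parameter λ = (−2.68) + (+1.13) + (+0.165) + (-0.46) = -1.845 W/m²/K.
ΔT = −F/λ = −6.72/(-1.845) = 3.64 K.

3.64 K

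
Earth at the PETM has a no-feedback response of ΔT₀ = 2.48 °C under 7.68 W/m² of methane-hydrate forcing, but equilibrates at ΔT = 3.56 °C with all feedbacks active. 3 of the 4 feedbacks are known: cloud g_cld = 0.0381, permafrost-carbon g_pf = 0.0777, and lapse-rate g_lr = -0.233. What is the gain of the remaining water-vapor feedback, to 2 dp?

Amplification A = ΔT/ΔT₀ = 3.56/2.48 = 1.435.
Total gain g = 1 − 1/A = 1 − 1/1.435 = 0.3031.
Known gains sum to 0.0381 + 0.0777 − 0.233 = -0.1172.
g_wv = 0.3031 + 0.1172 = 0.42.

0.42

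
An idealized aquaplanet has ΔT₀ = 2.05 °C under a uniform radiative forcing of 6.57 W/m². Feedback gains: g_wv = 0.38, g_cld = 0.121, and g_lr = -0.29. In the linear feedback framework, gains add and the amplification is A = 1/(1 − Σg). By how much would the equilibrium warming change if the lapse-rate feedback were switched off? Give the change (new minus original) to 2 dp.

1.51 °C

Original: g = 0.211, ΔT = 2.05/(1−0.211) = 2.5982 °C.
Without lapse-rate: g' = 0.501, ΔT' = 2.05/(1−0.501) = 4.1082 °C.
Change = 4.1082 − 2.5982 = 1.51 °C.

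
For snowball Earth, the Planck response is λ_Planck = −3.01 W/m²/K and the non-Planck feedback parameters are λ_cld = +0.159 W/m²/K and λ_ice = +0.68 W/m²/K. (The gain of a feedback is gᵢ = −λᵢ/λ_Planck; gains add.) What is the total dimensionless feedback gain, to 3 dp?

0.279

Convert to gains: g_cld = 0.159/3.01 = 0.05282; g_ice = 0.68/3.01 = 0.2259.
Total gain g = 0.27872.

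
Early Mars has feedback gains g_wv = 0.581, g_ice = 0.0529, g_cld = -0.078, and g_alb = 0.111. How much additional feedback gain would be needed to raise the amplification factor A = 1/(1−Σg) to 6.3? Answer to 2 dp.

Current total gain = 0.6669.
Target gain for A = 6.3: g* = 1 − 1/6.3 = 0.8413.
Additional gain needed = 0.8413 − 0.6669 = 0.17.

0.17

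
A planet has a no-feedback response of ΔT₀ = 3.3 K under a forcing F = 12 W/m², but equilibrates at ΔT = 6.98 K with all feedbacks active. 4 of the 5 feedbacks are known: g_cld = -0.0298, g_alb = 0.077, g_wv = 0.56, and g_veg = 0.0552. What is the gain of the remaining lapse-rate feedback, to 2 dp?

Amplification A = ΔT/ΔT₀ = 6.98/3.3 = 2.115.
Total gain g = 1 − 1/A = 1 − 1/2.115 = 0.5272.
Known gains sum to -0.0298 + 0.077 + 0.56 + 0.0552 = 0.6624.
g_lr = 0.5272 − 0.6624 = -0.14.

-0.14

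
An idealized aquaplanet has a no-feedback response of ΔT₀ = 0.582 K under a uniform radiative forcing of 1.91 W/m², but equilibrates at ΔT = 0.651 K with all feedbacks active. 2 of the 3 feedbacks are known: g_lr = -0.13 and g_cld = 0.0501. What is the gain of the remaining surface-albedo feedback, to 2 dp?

0.19

Amplification A = ΔT/ΔT₀ = 0.651/0.582 = 1.119.
Total gain g = 1 − 1/A = 1 − 1/1.119 = 0.1063.
Known gains sum to -0.13 + 0.0501 = -0.0799.
g_alb = 0.1063 + 0.0799 = 0.19.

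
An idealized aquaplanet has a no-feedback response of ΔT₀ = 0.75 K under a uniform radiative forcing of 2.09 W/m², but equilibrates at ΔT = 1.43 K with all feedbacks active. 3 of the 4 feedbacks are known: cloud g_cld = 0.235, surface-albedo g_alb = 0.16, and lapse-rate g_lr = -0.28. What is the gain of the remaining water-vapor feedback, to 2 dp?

Amplification A = ΔT/ΔT₀ = 1.43/0.75 = 1.907.
Total gain g = 1 − 1/A = 1 − 1/1.907 = 0.4756.
Known gains sum to 0.235 + 0.16 − 0.28 = 0.115.
g_wv = 0.4756 − 0.115 = 0.36.

0.36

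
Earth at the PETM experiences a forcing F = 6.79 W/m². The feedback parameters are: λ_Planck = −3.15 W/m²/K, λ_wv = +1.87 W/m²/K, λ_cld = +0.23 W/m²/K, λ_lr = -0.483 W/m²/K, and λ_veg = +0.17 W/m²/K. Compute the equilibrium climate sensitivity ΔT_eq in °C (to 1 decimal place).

5.0 °C

Net feedback parameter λ = (−3.15) + (+1.87) + (+0.23) + (-0.483) + (+0.17) = -1.363 W/m²/K.
ΔT = −F/λ = −6.79/(-1.363) = 5.0 °C.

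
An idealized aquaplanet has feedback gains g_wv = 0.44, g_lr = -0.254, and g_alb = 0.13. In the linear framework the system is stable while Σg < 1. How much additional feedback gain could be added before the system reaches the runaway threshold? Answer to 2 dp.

0.68

Current total gain = 0.44 − 0.254 + 0.13 = 0.316.
Margin to runaway = 1 − 0.316 = 0.68.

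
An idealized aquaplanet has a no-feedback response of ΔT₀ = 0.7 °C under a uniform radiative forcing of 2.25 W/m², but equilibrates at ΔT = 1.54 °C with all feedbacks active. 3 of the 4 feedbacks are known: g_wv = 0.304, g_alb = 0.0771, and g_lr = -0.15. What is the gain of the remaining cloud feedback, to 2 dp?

Amplification A = ΔT/ΔT₀ = 1.54/0.7 = 2.2.
Total gain g = 1 − 1/A = 1 − 1/2.2 = 0.5455.
Known gains sum to 0.304 + 0.0771 − 0.15 = 0.2311.
g_cld = 0.5455 − 0.2311 = 0.31.

0.31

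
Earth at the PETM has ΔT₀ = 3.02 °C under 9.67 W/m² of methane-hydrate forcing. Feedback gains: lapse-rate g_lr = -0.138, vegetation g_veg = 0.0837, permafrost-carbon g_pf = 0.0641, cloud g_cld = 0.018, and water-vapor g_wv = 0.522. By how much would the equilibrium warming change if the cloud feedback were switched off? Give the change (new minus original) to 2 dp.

Original: g = 0.5498, ΔT = 3.02/(1−0.5498) = 6.7081 °C.
Without cloud: g' = 0.5318, ΔT' = 3.02/(1−0.5318) = 6.4502 °C.
Change = 6.4502 − 6.7081 = -0.26 °C.

-0.26 °C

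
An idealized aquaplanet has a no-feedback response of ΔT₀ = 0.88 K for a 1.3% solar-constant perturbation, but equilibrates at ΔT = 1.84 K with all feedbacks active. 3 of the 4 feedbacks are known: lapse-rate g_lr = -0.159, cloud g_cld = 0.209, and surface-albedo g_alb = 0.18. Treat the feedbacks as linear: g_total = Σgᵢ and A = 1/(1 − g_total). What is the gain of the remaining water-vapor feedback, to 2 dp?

Amplification A = ΔT/ΔT₀ = 1.84/0.88 = 2.091.
Total gain g = 1 − 1/A = 1 − 1/2.091 = 0.5218.
Known gains sum to -0.159 + 0.209 + 0.18 = 0.23.
g_wv = 0.5218 − 0.23 = 0.29.

0.29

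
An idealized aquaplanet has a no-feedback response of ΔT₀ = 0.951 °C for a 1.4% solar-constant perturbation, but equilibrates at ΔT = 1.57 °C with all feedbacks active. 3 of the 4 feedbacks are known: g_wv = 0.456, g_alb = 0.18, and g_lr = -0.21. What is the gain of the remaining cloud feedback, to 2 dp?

-0.03

Amplification A = ΔT/ΔT₀ = 1.57/0.951 = 1.651.
Total gain g = 1 − 1/A = 1 − 1/1.651 = 0.3943.
Known gains sum to 0.456 + 0.18 − 0.21 = 0.426.
g_cld = 0.3943 − 0.426 = -0.03.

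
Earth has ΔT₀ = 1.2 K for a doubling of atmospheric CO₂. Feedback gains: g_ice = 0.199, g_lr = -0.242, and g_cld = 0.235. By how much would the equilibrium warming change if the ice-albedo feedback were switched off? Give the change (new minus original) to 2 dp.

Original: g = 0.192, ΔT = 1.2/(1−0.192) = 1.4851 K.
Without ice-albedo: g' = -0.007, ΔT' = 1.2/(1+0.007) = 1.1917 K.
Change = 1.1917 − 1.4851 = -0.29 K.

-0.29 K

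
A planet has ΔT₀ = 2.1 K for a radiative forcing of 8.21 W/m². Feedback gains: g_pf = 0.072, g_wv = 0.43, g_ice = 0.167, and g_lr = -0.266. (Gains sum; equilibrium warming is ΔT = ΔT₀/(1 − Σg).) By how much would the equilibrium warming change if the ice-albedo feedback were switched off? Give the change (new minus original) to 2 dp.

Original: g = 0.403, ΔT = 2.1/(1−0.403) = 3.5176 K.
Without ice-albedo: g' = 0.236, ΔT' = 2.1/(1−0.236) = 2.7487 K.
Change = 2.7487 − 3.5176 = -0.77 K.

-0.77 K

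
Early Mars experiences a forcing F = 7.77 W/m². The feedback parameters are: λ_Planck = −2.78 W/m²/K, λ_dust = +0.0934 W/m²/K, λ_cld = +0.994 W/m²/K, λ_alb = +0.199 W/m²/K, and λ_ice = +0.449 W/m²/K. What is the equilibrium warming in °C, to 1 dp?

Net feedback parameter λ = (−2.78) + (+0.0934) + (+0.994) + (+0.199) + (+0.449) = -1.0446 W/m²/K.
ΔT = −F/λ = −7.77/(-1.0446) = 7.4 °C.

7.4 °C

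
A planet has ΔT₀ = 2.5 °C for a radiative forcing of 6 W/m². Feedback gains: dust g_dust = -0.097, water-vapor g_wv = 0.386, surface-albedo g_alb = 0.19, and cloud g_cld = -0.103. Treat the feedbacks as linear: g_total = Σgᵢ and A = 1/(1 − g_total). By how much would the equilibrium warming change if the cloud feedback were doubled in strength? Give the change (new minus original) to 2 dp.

Original: g = 0.376, ΔT = 2.5/(1−0.376) = 4.0064 °C.
With doubled cloud: g' = 0.273, ΔT' = 2.5/(1−0.273) = 3.4388 °C.
Change = 3.4388 − 4.0064 = -0.57 °C.

-0.57 °C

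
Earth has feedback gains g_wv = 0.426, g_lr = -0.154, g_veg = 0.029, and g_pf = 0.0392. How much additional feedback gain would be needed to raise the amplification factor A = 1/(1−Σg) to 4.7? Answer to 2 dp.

0.45

Current total gain = 0.3402.
Target gain for A = 4.7: g* = 1 − 1/4.7 = 0.7872.
Additional gain needed = 0.7872 − 0.3402 = 0.45.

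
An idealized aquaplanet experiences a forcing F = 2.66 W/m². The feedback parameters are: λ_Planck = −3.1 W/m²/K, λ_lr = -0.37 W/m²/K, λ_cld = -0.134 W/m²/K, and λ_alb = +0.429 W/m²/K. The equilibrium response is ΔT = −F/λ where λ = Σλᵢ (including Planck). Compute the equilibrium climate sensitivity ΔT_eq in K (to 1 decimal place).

Net feedback parameter λ = (−3.1) + (-0.37) + (-0.134) + (+0.429) = -3.175 W/m²/K.
ΔT = −F/λ = −2.66/(-3.175) = 0.8 K.

0.8 K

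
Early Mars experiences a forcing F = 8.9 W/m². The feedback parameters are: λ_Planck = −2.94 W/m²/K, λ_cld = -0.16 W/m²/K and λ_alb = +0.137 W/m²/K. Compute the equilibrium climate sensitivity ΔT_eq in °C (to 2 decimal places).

3.00 °C

Net feedback parameter λ = (−2.94) + (-0.16) + (+0.137) = -2.963 W/m²/K.
ΔT = −F/λ = −8.9/(-2.963) = 3.00 °C.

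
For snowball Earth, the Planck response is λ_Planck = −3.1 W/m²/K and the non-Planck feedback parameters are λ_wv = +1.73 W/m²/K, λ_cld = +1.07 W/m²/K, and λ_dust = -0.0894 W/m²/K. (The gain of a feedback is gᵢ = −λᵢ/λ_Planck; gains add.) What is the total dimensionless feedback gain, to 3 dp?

0.874

Convert to gains: g_wv = 1.73/3.1 = 0.5581; g_cld = 1.07/3.1 = 0.3452; g_dust = -0.0894/3.1 = -0.02884.
Total gain g = 0.87446.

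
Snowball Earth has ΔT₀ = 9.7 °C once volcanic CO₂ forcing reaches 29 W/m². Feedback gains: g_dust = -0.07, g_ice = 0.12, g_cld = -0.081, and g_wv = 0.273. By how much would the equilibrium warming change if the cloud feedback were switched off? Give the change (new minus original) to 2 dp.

1.53 °C

Original: g = 0.242, ΔT = 9.7/(1−0.242) = 12.7968 °C.
Without cloud: g' = 0.323, ΔT' = 9.7/(1−0.323) = 14.3279 °C.
Change = 14.3279 − 12.7968 = 1.53 °C.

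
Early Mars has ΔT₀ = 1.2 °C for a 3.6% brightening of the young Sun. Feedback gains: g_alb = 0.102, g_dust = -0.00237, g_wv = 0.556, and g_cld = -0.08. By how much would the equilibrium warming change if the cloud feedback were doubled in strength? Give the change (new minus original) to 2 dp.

Original: g = 0.57563, ΔT = 1.2/(1−0.57563) = 2.8277 °C.
With doubled cloud: g' = 0.49563, ΔT' = 1.2/(1−0.49563) = 2.3792 °C.
Change = 2.3792 − 2.8277 = -0.45 °C.

-0.45 °C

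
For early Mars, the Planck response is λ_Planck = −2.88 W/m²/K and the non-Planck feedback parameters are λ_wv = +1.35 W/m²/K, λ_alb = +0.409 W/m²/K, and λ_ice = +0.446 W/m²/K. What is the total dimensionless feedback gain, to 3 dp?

Convert to gains: g_wv = 1.35/2.88 = 0.4688; g_alb = 0.409/2.88 = 0.142; g_ice = 0.446/2.88 = 0.1549.
Total gain g = 0.7657.

0.766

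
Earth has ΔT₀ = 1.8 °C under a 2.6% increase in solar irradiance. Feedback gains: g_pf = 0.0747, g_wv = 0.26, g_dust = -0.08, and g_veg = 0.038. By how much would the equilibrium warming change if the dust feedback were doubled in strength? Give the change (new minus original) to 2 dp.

Original: g = 0.2927, ΔT = 1.8/(1−0.2927) = 2.5449 °C.
With doubled dust: g' = 0.2127, ΔT' = 1.8/(1−0.2127) = 2.2863 °C.
Change = 2.2863 − 2.5449 = -0.26 °C.

-0.26 °C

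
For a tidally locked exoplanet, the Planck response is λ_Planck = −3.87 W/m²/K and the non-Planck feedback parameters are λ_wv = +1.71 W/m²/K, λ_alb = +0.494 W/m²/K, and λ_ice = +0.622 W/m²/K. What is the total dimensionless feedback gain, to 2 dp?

Convert to gains: g_wv = 1.71/3.87 = 0.4419; g_alb = 0.494/3.87 = 0.1276; g_ice = 0.622/3.87 = 0.1607.
Total gain g = 0.7302.

0.73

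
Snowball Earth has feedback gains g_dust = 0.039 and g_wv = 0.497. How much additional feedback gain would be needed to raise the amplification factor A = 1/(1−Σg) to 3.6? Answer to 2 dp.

0.19

Current total gain = 0.536.
Target gain for A = 3.6: g* = 1 − 1/3.6 = 0.7222.
Additional gain needed = 0.7222 − 0.536 = 0.19.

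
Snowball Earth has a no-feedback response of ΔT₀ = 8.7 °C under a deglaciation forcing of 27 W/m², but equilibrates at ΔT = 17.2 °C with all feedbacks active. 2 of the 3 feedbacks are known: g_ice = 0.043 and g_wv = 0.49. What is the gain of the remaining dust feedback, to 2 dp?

-0.04

Amplification A = ΔT/ΔT₀ = 17.2/8.7 = 1.977.
Total gain g = 1 − 1/A = 1 − 1/1.977 = 0.4942.
Known gains sum to 0.043 + 0.49 = 0.533.
g_dust = 0.4942 − 0.533 = -0.04.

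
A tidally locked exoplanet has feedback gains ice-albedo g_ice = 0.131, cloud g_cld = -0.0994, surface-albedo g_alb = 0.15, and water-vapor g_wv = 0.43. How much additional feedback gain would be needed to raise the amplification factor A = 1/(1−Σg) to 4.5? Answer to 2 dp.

Current total gain = 0.6116.
Target gain for A = 4.5: g* = 1 − 1/4.5 = 0.7778.
Additional gain needed = 0.7778 − 0.6116 = 0.17.

0.17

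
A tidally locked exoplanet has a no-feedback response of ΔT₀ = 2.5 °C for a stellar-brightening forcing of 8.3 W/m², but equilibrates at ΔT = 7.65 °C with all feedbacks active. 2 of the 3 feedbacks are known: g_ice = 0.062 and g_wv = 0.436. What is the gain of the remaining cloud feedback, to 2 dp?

Amplification A = ΔT/ΔT₀ = 7.65/2.5 = 3.06.
Total gain g = 1 − 1/A = 1 − 1/3.06 = 0.6732.
Known gains sum to 0.062 + 0.436 = 0.498.
g_cld = 0.6732 − 0.498 = 0.18.

0.18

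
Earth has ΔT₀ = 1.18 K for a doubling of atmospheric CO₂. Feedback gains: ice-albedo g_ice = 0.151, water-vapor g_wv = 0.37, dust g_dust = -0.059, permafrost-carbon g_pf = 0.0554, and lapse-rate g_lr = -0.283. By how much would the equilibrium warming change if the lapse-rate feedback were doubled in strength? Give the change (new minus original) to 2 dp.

-0.42 K

Original: g = 0.2344, ΔT = 1.18/(1−0.2344) = 1.5413 K.
With doubled lapse-rate: g' = -0.0486, ΔT' = 1.18/(1+0.0486) = 1.1253 K.
Change = 1.1253 − 1.5413 = -0.42 K.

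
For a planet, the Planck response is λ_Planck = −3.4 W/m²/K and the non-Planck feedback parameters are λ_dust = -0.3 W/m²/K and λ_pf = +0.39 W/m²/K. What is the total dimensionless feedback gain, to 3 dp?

Convert to gains: g_dust = -0.3/3.4 = -0.08824; g_pf = 0.39/3.4 = 0.1147.
Total gain g = 0.02646.

0.026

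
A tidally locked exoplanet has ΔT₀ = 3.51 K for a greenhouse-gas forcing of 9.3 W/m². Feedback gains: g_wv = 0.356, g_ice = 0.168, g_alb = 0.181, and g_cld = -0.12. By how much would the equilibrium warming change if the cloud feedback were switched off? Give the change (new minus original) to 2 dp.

3.44 K

Original: g = 0.585, ΔT = 3.51/(1−0.585) = 8.4578 K.
Without cloud: g' = 0.705, ΔT' = 3.51/(1−0.705) = 11.8983 K.
Change = 11.8983 − 8.4578 = 3.44 K.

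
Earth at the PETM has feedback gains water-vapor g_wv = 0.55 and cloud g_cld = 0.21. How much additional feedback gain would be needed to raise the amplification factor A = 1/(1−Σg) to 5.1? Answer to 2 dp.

Current total gain = 0.76.
Target gain for A = 5.1: g* = 1 − 1/5.1 = 0.8039.
Additional gain needed = 0.8039 − 0.76 = 0.04.

0.04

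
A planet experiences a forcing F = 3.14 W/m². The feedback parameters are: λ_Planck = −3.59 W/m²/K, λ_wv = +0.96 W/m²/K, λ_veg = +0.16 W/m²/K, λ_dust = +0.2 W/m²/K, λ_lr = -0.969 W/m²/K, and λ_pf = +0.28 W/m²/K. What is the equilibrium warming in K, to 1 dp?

1.1 K

Net feedback parameter λ = (−3.59) + (+0.96) + (+0.16) + (+0.2) + (-0.969) + (+0.28) = -2.959 W/m²/K.
ΔT = −F/λ = −3.14/(-2.959) = 1.1 K.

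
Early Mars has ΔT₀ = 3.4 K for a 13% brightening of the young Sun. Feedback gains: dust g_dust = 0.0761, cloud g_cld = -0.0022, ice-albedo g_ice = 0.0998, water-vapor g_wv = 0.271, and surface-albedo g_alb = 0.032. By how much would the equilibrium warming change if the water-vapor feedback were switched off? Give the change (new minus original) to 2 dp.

Original: g = 0.4767, ΔT = 3.4/(1−0.4767) = 6.4972 K.
Without water-vapor: g' = 0.2057, ΔT' = 3.4/(1−0.2057) = 4.2805 K.
Change = 4.2805 − 6.4972 = -2.22 K.

-2.22 K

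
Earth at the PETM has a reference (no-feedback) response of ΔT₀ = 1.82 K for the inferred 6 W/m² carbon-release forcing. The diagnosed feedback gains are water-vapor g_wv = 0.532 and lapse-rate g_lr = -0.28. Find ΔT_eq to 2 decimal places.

Total gain g = 0.532 − 0.28 = 0.252.
Amplification A = 1/(1 − 0.252) = 1.337.
ΔT = 1.82 × 1.337 = 2.43 K.

2.43 K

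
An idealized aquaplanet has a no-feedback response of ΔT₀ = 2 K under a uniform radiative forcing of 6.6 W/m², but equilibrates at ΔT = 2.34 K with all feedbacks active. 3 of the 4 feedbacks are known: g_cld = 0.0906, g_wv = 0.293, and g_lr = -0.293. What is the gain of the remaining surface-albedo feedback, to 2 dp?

Amplification A = ΔT/ΔT₀ = 2.34/2 = 1.17.
Total gain g = 1 − 1/A = 1 − 1/1.17 = 0.1453.
Known gains sum to 0.0906 + 0.293 − 0.293 = 0.0906.
g_alb = 0.1453 − 0.0906 = 0.05.

0.05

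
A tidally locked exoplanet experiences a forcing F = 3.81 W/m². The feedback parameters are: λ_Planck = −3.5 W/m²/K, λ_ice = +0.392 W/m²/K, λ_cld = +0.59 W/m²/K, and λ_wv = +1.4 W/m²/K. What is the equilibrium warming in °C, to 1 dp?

3.4 °C

Net feedback parameter λ = (−3.5) + (+0.392) + (+0.59) + (+1.4) = -1.118 W/m²/K.
ΔT = −F/λ = −3.81/(-1.118) = 3.4 °C.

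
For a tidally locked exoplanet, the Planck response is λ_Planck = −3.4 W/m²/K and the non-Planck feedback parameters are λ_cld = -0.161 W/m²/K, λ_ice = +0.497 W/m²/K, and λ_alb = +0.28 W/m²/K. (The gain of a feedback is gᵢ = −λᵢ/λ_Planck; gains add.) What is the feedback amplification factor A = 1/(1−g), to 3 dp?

1.221

Convert to gains: g_cld = -0.161/3.4 = -0.04735; g_ice = 0.497/3.4 = 0.1462; g_alb = 0.28/3.4 = 0.08235.
Total gain g = 0.1812.
A = 1/(1 − 0.1812) = 1.221.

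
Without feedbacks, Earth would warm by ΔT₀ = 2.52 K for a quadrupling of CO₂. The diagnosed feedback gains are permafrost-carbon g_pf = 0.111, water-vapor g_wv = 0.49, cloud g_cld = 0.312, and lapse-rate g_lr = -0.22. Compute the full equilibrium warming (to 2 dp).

Total gain g = 0.111 + 0.49 + 0.312 − 0.22 = 0.693.
Amplification A = 1/(1 − 0.693) = 3.257.
ΔT = 2.52 × 3.257 = 8.21 K.

8.21 K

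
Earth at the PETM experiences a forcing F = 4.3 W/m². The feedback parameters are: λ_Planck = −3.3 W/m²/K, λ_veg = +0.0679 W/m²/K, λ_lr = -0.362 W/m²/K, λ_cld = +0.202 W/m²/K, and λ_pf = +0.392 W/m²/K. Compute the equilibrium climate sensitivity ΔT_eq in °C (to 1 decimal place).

1.4 °C

Net feedback parameter λ = (−3.3) + (+0.0679) + (-0.362) + (+0.202) + (+0.392) = -3.0001 W/m²/K.
ΔT = −F/λ = −4.3/(-3.0001) = 1.4 °C.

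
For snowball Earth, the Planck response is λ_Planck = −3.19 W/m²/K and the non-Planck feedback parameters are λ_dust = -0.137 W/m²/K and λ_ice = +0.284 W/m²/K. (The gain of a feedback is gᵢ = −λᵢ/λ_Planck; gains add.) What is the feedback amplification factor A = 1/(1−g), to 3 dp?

1.048

Convert to gains: g_dust = -0.137/3.19 = -0.04295; g_ice = 0.284/3.19 = 0.08903.
Total gain g = 0.04608.
A = 1/(1 − 0.04608) = 1.048.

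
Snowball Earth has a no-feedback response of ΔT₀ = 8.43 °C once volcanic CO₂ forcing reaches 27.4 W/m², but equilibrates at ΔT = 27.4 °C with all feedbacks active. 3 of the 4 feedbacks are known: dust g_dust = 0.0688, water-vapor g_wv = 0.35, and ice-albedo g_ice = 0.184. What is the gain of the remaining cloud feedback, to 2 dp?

Amplification A = ΔT/ΔT₀ = 27.4/8.43 = 3.25.
Total gain g = 1 − 1/A = 1 − 1/3.25 = 0.6923.
Known gains sum to 0.0688 + 0.35 + 0.184 = 0.6028.
g_cld = 0.6923 − 0.6028 = 0.09.

0.09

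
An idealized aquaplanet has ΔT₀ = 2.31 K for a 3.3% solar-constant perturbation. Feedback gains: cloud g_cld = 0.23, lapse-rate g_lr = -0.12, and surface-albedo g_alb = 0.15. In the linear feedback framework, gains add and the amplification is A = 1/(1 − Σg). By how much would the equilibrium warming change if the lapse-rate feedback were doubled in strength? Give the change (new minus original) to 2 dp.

-0.44 K

Original: g = 0.26, ΔT = 2.31/(1−0.26) = 3.1216 K.
With doubled lapse-rate: g' = 0.14, ΔT' = 2.31/(1−0.14) = 2.6860 K.
Change = 2.6860 − 3.1216 = -0.44 K.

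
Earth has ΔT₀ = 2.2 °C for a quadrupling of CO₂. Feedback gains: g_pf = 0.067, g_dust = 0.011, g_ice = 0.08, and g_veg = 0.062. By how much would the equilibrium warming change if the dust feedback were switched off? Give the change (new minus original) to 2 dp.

Original: g = 0.22, ΔT = 2.2/(1−0.22) = 2.8205 °C.
Without dust: g' = 0.209, ΔT' = 2.2/(1−0.209) = 2.7813 °C.
Change = 2.7813 − 2.8205 = -0.04 °C.

-0.04 °C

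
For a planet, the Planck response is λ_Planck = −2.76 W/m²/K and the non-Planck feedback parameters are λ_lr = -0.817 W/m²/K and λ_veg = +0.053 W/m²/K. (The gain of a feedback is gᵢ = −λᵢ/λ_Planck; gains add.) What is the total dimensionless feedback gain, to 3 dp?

-0.277

Convert to gains: g_lr = -0.817/2.76 = -0.296; g_veg = 0.053/2.76 = 0.0192.
Total gain g = -0.2768.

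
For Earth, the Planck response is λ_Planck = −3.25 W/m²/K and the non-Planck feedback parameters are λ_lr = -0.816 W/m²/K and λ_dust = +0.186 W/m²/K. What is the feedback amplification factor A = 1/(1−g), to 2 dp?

Convert to gains: g_lr = -0.816/3.25 = -0.2511; g_dust = 0.186/3.25 = 0.05723.
Total gain g = -0.19387.
A = 1/(1 + 0.19387) = 0.84.

0.84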